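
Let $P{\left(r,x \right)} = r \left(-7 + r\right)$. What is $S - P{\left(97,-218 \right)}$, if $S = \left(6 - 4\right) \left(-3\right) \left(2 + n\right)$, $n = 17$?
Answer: $-8844$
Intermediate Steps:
$S = -114$ ($S = \left(6 - 4\right) \left(-3\right) \left(2 + 17\right) = 2 \left(-3\right) 19 = \left(-6\right) 19 = -114$)
$S - P{\left(97,-218 \right)} = -114 - 97 \left(-7 + 97\right) = -114 - 97 \cdot 90 = -114 - 8730 = -8844$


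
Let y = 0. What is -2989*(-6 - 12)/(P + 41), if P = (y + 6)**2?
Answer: 7686/11 ≈ 698.73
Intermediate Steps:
P = 36 (P = (0 + 6)**2 = 6**2 = 36)
-2989*(-6 - 12)/(P + 41) = -2989*(-6 - 12)/(36 + 41) = -(-53802)/77 = -2989*(-18/77) = 7686/11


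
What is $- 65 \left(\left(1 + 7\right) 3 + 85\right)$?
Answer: $-7085$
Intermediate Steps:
$- 65 \left(\left(1 + 7\right) 3 + 85\right) = - 65 \left(8 \cdot 3 + 85\right) = - 65 \left(24 + 85\right) = \left(-65\right) 109 = -7085$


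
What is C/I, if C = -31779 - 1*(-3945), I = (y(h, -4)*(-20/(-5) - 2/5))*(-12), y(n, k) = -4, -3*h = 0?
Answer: -23195/144 ≈ -161.08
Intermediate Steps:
h = 0 (h = -1/3*0 = 0)
I = 864/5 (I = -4*(-20/(-5) - 2/5)*(-12) = -4*(-20*(-1/5) - 2*1/5)*(-12) = -4*(4 - 2/5)*(-12) = -4*18/5*(-12) = -72/5*(-12) = 864/5 ≈ 172.80)
C = -27834 (C = -31779 + 3945 = -27834)
C/I = -27834/864/5 = -27834*5/864 = -23195/144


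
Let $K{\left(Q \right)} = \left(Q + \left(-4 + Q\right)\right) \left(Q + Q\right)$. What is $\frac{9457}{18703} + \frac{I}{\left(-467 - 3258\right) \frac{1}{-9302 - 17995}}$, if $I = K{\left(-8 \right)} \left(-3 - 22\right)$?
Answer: $- \frac{163370044027}{2786747} \approx -58624.0$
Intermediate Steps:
$K{\left(Q \right)} = 2 Q \left(-4 + 2 Q\right)$ ($K{\left(Q \right)} = \left(-4 + 2 Q\right) 2 Q = 2 Q \left(-4 + 2 Q\right)$)
$I = -8000$ ($I = 4 \left(-8\right) \left(-2 - 8\right) \left(-3 - 22\right) = 4 \left(-8\right) \left(-10\right) \left(-25\right) = 320 \left(-25\right) = -8000$)
$\frac{9457}{18703} + \frac{I}{\left(-467 - 3258\right) \frac{1}{-9302 - 17995}} = \frac{9457}{18703} - \frac{8000}{\left(-467 - 3258\right) \frac{1}{-9302 - 17995}} = 9457 \cdot \frac{1}{18703} - \frac{8000}{\left(-3725\right) \frac{1}{-27297}} = \frac{9457}{18703} - \frac{8000}{\left(-3725\right) \left(- \frac{1}{27297}\right)} = \frac{9457}{18703} - \frac{8000}{\frac{3725}{27297}} = \frac{9457}{18703} - \frac{8735040}{149} = - \frac{163370044027}{2786747}$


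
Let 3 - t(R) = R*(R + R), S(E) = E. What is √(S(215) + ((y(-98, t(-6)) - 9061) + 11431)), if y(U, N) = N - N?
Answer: √2585 ≈ 50.843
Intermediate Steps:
t(R) = 3 - 2*R² (t(R) = 3 - R*(R + R) = 3 - R*2*R = 3 - 2*R²)
y(U, N) = 0
√(S(215) + ((y(-98, t(-6)) - 9061) + 11431)) = √(215 + ((0 - 9061) + 11431)) = √(215 + (-9061 + 11431)) = √(215 + 2370) = √2585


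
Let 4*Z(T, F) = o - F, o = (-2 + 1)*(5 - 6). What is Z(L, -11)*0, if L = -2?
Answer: 0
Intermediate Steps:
o = 1 (o = -1*(-1) = 1)
Z(T, F) = ¼ - F/4 (Z(T, F) = (1 - F)/4 = ¼ - F/4)
Z(L, -11)*0 = (¼ - ¼*(-11))*0 = (¼ + 11/4)*0 = 3*0 = 0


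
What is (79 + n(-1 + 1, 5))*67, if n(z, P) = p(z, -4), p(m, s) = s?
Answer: 5025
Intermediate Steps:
n(z, P) = -4
(79 + n(-1 + 1, 5))*67 = (79 - 4)*67 = 75*67 = 5025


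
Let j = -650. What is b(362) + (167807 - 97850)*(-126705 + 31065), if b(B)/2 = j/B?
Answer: -1211014434530/181 ≈ -6.6907e+9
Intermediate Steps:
b(B) = -1300/B (b(B) = 2*(-650/B) = -1300/B)
b(362) + (167807 - 97850)*(-126705 + 31065) = -1300/362 + (167807 - 97850)*(-126705 + 31065) = -1300*1/362 + 69957*(-95640) = -650/181 - 6690687480 = -1211014434530/181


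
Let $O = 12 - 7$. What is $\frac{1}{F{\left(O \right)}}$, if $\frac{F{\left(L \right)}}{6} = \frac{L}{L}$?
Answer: $\frac{1}{6} \approx 0.16667$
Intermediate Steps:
$O = 5$
$F{\left(L \right)} = 6$ ($F{\left(L \right)} = 6 \frac{L}{L} = 6 \cdot 1 = 6$)
$\frac{1}{F{\left(O \right)}} = \frac{1}{6}$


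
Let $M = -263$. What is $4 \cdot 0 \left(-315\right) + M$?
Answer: $-263$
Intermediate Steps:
$4 \cdot 0 \left(-315\right) + M = 4 \cdot 0 \left(-315\right) - 263 = 0 \left(-315\right) - 263 = 0 - 263 = -263$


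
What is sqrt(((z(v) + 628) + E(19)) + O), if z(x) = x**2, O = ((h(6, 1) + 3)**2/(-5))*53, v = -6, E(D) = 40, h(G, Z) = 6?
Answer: I*sqrt(3865)/5 ≈ 12.434*I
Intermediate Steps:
O = -4293/5 (O = ((6 + 3)**2/(-5))*53 = (9**2*(-1/5))*53 = (81*(-1/5))*53 = -81/5*53 = -4293/5 ≈ -858.60)
sqrt(((z(v) + 628) + E(19)) + O) = sqrt((((-6)**2 + 628) + 40) - 4293/5) = sqrt(((36 + 628) + 40) - 4293/5) = sqrt((664 + 40) - 4293/5) = sqrt(704 - 4293/5) = sqrt(-773/5) = I*sqrt(3865)/5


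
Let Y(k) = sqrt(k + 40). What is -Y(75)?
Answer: -sqrt(115) ≈ -10.724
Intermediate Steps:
Y(k) = sqrt(40 + k)
-Y(75) = -sqrt(40 + 75) = -sqrt(115)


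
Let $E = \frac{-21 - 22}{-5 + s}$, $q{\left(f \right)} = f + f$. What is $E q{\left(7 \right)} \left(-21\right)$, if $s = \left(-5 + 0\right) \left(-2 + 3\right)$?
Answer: $- \frac{6321}{5} \approx -1264.2$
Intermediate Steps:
$s = -5$ ($s = \left(-5\right) 1 = -5$)
$q{\left(f \right)} = 2 f$
$E = \frac{43}{10}$ ($E = \frac{-21 - 22}{-5 - 5} = - \frac{43}{-10} = \left(-43\right) \left(- \frac{1}{10}\right) = \frac{43}{10} \approx 4.3$)
$E q{\left(7 \right)} \left(-21\right) = \frac{43 \cdot 2 \cdot 7}{10} \left(-21\right) = \frac{43}{10} \cdot 14 \left(-21\right) = \frac{301}{5} \left(-21\right) = - \frac{6321}{5}$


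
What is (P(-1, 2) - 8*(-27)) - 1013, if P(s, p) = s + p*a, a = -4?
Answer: -806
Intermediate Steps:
P(s, p) = s - 4*p (P(s, p) = s + p*(-4) = s - 4*p)
(P(-1, 2) - 8*(-27)) - 1013 = ((-1 - 4*2) - 8*(-27)) - 1013 = ((-1 - 8) + 216) - 1013 = (-9 + 216) - 1013 = 207 - 1013 = -806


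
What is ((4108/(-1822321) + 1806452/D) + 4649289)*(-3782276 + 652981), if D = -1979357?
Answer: -52478567875017842389556075/3607023827597 ≈ -1.4549e+13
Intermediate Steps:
((4108/(-1822321) + 1806452/D) + 4649289)*(-3782276 + 652981) = ((4108/(-1822321) + 1806452/(-1979357)) + 4649289)*(-3782276 + 652981) = ((4108*(-1/1822321) + 1806452*(-1/1979357)) + 4649289)*(-3129295) = ((-4108/1822321 - 1806452/1979357) + 4649289)*(-3129295) = (-3300066613648/3607023827597 + 4649289)*(-3129295) = (16770092904318014885/3607023827597)*(-3129295) = -52478567875017842389556075/3607023827597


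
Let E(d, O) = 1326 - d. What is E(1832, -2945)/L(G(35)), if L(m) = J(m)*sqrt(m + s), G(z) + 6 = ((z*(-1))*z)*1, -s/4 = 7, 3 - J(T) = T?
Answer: 253*I*sqrt(1259)/776803 ≈ 0.011556*I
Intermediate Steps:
J(T) = 3 - T
s = -28 (s = -4*7 = -28)
G(z) = -6 - z**2 (G(z) = -6 + ((z*(-1))*z)*1 = -6 + ((-z)*z)*1 = -6 - z**2*1 = -6 - z**2)
L(m) = sqrt(-28 + m)*(3 - m) (L(m) = (3 - m)*sqrt(m - 28) = (3 - m)*sqrt(-28 + m) = sqrt(-28 + m)*(3 - m))
E(1832, -2945)/L(G(35)) = (1326 - 1*1832)/((sqrt(-28 + (-6 - 1*35**2))*(3 - (-6 - 1*35**2)))) = (1326 - 1832)/((sqrt(-28 + (-6 - 1*1225))*(3 - (-6 - 1*1225)))) = -506*1/(sqrt(-28 + (-6 - 1225))*(3 - (-6 - 1225))) = -506*1/(sqrt(-28 - 1231)*(3 - 1*(-1231))) = -506*(-I*sqrt(1259)/(1259*(3 + 1231))) = -506*(-I*sqrt(1259)/1553606) = -(-253)*I*sqrt(1259)/776803 = 253*I*sqrt(1259)/776803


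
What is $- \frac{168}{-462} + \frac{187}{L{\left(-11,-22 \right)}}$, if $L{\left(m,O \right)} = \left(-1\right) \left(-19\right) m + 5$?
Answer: $- \frac{73}{132} \approx -0.55303$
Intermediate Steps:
$L{\left(m,O \right)} = 5 + 19 m$ ($L{\left(m,O \right)} = 19 m + 5 = 5 + 19 m$)
$- \frac{168}{-462} + \frac{187}{L{\left(-11,-22 \right)}} = - \frac{168}{-462} + \frac{187}{5 + 19 \left(-11\right)} = \left(-168\right) \left(- \frac{1}{462}\right) + \frac{187}{5 - 209} = \frac{4}{11} + \frac{187}{-204} = \frac{4}{11} + 187 \left(- \frac{1}{204}\right) = \frac{4}{11} - \frac{11}{12} = - \frac{73}{132}$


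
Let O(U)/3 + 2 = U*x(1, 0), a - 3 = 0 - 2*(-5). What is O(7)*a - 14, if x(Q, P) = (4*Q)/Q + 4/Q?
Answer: 2092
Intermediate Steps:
a = 13 (a = 3 + (0 - 2*(-5)) = 3 + (0 + 10) = 3 + 10 = 13)
x(Q, P) = 4 + 4/Q
O(U) = -6 + 24*U (O(U) = -6 + 3*(U*(4 + 4/1)) = -6 + 3*(U*(4 + 4*1)) = -6 + 3*(U*(4 + 4)) = -6 + 3*(U*8) = -6 + 3*(8*U) = -6 + 24*U)
O(7)*a - 14 = (-6 + 24*7)*13 - 14 = (-6 + 168)*13 - 14 = 162*13 - 14 = 2106 - 14 = 2092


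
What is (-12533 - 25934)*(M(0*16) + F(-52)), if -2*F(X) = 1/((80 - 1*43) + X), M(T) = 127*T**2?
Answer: -38467/30 ≈ -1282.2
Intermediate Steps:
F(X) = -1/(2*(37 + X)) (F(X) = -1/(2*((80 - 1*43) + X)) = -1/(2*((80 - 43) + X)) = -1/(2*(37 + X)))
(-12533 - 25934)*(M(0*16) + F(-52)) = (-12533 - 25934)*(127*(0*16)**2 - 1/(74 + 2*(-52))) = -38467*(127*0**2 - 1/(74 - 104)) = -38467*(127*0 - 1/(-30)) = -38467*(0 - 1*(-1/30)) = -38467*(0 + 1/30) = -38467*1/30 = -38467/30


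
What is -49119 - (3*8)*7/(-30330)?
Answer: -248296517/5055 ≈ -49119.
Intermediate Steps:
-49119 - (3*8)*7/(-30330) = -49119 - 24*7*(-1)/30330 = -49119 - 168*(-1)/30330 = -49119 - 1*(-28/5055) = -49119 + 28/5055 = -248296517/5055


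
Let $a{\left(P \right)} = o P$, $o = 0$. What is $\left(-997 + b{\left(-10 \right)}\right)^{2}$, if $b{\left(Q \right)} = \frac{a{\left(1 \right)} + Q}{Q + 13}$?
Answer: $\frac{9006001}{9} \approx 1.0007 \cdot 10^{6}$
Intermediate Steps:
$a{\left(P \right)} = 0$ ($a{\left(P \right)} = 0 P = 0$)
$b{\left(Q \right)} = \frac{Q}{13 + Q}$ ($b{\left(Q \right)} = \frac{0 + Q}{Q + 13} = \frac{Q}{13 + Q}$)
$\left(-997 + b{\left(-10 \right)}\right)^{2} = \left(-997 - \frac{10}{13 - 10}\right)^{2} = \left(-997 - \frac{10}{3}\right)^{2} = \left(- \frac{3001}{3}\right)^{2} = \frac{9006001}{9}$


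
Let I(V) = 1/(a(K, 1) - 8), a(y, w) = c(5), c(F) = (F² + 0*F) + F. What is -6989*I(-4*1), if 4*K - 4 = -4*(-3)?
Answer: -6989/22 ≈ -317.68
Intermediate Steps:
K = 4 (K = 1 + (-4*(-3))/4 = 1 + (¼)*12 = 1 + 3 = 4)
c(F) = F + F² (c(F) = (F² + 0) + F = F² + F = F + F²)
a(y, w) = 30 (a(y, w) = 5*(1 + 5) = 5*6 = 30)
I(V) = 1/22 (I(V) = 1/(30 - 8) = 1/22)
-6989*I(-4*1) = -6989*1/22 = -6989/22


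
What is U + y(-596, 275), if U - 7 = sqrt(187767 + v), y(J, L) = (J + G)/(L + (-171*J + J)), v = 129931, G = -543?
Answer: 710026/101595 + sqrt(317698) ≈ 570.64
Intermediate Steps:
y(J, L) = (-543 + J)/(L - 170*J) (y(J, L) = (J - 543)/(L + (-171*J + J)) = (-543 + J)/(L - 170*J))
U = 7 + sqrt(317698) (U = 7 + sqrt(187767 + 129931) = 7 + sqrt(317698) ≈ 570.65)
U + y(-596, 275) = (7 + sqrt(317698)) + (543 - 1*(-596))/(-1*275 + 170*(-596)) = (7 + sqrt(317698)) + (543 + 596)/(-275 - 101320) = (7 + sqrt(317698)) + 1139/(-101595) = (7 + sqrt(317698)) - 1/101595*1139 = (7 + sqrt(317698)) - 1139/101595 = 710026/101595 + sqrt(317698)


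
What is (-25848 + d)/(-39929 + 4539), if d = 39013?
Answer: -2633/7078 ≈ -0.37200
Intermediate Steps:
(-25848 + d)/(-39929 + 4539) = (-25848 + 39013)/(-39929 + 4539) = 13165/(-35390) = 13165*(-1/35390) = -2633/7078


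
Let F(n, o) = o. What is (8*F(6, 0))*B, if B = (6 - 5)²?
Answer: 0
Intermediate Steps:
B = 1 (B = 1² = 1)
(8*F(6, 0))*B = (8*0)*1 = 0*1 = 0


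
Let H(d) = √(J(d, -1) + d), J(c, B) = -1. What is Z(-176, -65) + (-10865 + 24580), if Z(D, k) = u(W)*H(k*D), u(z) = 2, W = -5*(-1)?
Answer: 13715 + 6*√1271 ≈ 13929.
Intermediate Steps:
W = 5
H(d) = √(-1 + d)
Z(D, k) = 2*√(-1 + D*k) (Z(D, k) = 2*√(-1 + k*D) = 2*√(-1 + D*k))
Z(-176, -65) + (-10865 + 24580) = 2*√(-1 - 176*(-65)) + (-10865 + 24580) = 2*√(-1 + 11440) + 13715 = 2*√11439 + 13715 = 2*(3*√1271) + 13715 = 6*√1271 + 13715 = 13715 + 6*√1271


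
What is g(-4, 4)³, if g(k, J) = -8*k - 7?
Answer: 15625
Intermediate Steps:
g(k, J) = -7 - 8*k
g(-4, 4)³ = (-7 - 8*(-4))³ = (-7 + 32)³ = 25³ = 15625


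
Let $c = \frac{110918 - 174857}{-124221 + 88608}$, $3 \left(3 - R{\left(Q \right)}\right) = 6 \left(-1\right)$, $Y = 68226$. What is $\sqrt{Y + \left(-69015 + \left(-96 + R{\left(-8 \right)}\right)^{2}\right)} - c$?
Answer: $- \frac{21313}{11871} + 2 \sqrt{1873} \approx 84.761$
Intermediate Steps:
$R{\left(Q \right)} = 5$ ($R{\left(Q \right)} = 3 - \frac{6 \left(-1\right)}{3} = 3 - -2 = 3 + 2 = 5$)
$c = \frac{21313}{11871}$ ($c = - \frac{63939}{-35613} = \left(-63939\right) \left(- \frac{1}{35613}\right) = \frac{21313}{11871} \approx 1.7954$)
$\sqrt{Y + \left(-69015 + \left(-96 + R{\left(-8 \right)}\right)^{2}\right)} - c = \sqrt{68226 - \left(69015 - \left(-96 + 5\right)^{2}\right)} - \frac{21313}{11871} = \sqrt{68226 - \left(69015 - \left(-91\right)^{2}\right)} - \frac{21313}{11871} = \sqrt{68226 + \left(-69015 + 8281\right)} - \frac{21313}{11871} = \sqrt{68226 - 60734} - \frac{21313}{11871} = \sqrt{7492} - \frac{21313}{11871} = 2 \sqrt{1873} - \frac{21313}{11871} = - \frac{21313}{11871} + 2 \sqrt{1873}$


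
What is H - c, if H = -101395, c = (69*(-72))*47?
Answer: 132101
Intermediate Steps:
c = -233496 (c = -4968*47 = -233496)
H - c = -101395 - 1*(-233496) = -101395 + 233496 = 132101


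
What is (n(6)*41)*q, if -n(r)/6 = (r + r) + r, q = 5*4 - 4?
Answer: -70848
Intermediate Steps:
q = 16 (q = 20 - 4 = 16)
n(r) = -18*r (n(r) = -6*((r + r) + r) = -6*(2*r + r) = -18*r)
(n(6)*41)*q = (-18*6*41)*16 = -108*41*16 = -4428*16 = -70848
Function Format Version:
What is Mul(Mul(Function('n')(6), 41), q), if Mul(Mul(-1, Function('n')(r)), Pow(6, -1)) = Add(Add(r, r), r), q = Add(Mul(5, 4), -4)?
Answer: -70848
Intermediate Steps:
q = 16 (q = Add(20, -4) = 16)
Function('n')(r) = Mul(-18, r) (Function('n')(r) = Mul(-6, Add(Add(r, r), r)) = Mul(-6, Add(Mul(2, r), r)) = Mul(-6, Mul(3, r)) = Mul(-18, r))
Mul(Mul(Function('n')(6), 41), q) = Mul(Mul(Mul(-18, 6), 41), 16) = Mul(Mul(-108, 41), 16) = Mul(-4428, 16) = -70848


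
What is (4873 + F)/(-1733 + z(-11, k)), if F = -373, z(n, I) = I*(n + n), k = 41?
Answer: -900/527 ≈ -1.7078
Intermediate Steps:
z(n, I) = 2*I*n (z(n, I) = I*(2*n) = 2*I*n)
(4873 + F)/(-1733 + z(-11, k)) = (4873 - 373)/(-1733 + 2*41*(-11)) = 4500/(-1733 - 902) = 4500/(-2635) = 4500*(-1/2635) = -900/527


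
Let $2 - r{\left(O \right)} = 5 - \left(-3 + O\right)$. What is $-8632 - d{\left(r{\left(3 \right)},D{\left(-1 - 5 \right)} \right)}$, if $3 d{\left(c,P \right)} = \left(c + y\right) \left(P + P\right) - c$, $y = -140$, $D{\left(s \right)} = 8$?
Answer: $- \frac{23611}{3} \approx -7870.3$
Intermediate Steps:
$r{\left(O \right)} = -6 + O$ ($r{\left(O \right)} = 2 - \left(5 - \left(-3 + O\right)\right) = 2 - \left(8 - O\right) = 2 + \left(-8 + O\right) = -6 + O$)
$d{\left(c,P \right)} = - \frac{c}{3} + \frac{2 P \left(-140 + c\right)}{3}$ ($d{\left(c,P \right)} = \frac{\left(c - 140\right) \left(P + P\right) - c}{3} = \frac{\left(-140 + c\right) 2 P - c}{3} = \frac{2 P \left(-140 + c\right) - c}{3} = \frac{- c + 2 P \left(-140 + c\right)}{3} = - \frac{c}{3} + \frac{2 P \left(-140 + c\right)}{3}$)
$-8632 - d{\left(r{\left(3 \right)},D{\left(-1 - 5 \right)} \right)} = -8632 - \left(\left(- \frac{280}{3}\right) 8 - \frac{-6 + 3}{3} + \frac{2}{3} \cdot 8 \left(-6 + 3\right)\right) = -8632 - \left(- \frac{2240}{3} - -1 + \frac{2}{3} \cdot 8 \left(-3\right)\right) = -8632 - \left(- \frac{2240}{3} + 1 - 16\right) = -8632 - - \frac{2285}{3} = -8632 + \frac{2285}{3} = - \frac{23611}{3}$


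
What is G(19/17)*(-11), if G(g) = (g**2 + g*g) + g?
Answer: -11495/289 ≈ -39.775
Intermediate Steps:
G(g) = g + 2*g**2 (G(g) = (g**2 + g**2) + g = 2*g**2 + g = g + 2*g**2)
G(19/17)*(-11) = ((19/17)*(1 + 2*(19/17)))*(-11) = ((19*(1/17))*(1 + 2*(19*(1/17))))*(-11) = (19*(1 + 2*(19/17))/17)*(-11) = (19*(1 + 38/17)/17)*(-11) = ((19/17)*(55/17))*(-11) = (1045/289)*(-11) = -11495/289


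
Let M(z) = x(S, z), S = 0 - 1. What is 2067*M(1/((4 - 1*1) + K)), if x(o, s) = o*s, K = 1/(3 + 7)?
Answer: -20670/31 ≈ -666.77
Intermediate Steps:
K = ⅒ (K = 1/10 = ⅒ ≈ 0.10000)
S = -1
M(z) = -z
2067*M(1/((4 - 1*1) + K)) = 2067*(-1/((4 - 1*1) + ⅒)) = 2067*(-1/((4 - 1) + ⅒)) = 2067*(-1/(3 + ⅒)) = 2067*(-1/31/10) = 2067*(-1*10/31) = 2067*(-10/31) = -20670/31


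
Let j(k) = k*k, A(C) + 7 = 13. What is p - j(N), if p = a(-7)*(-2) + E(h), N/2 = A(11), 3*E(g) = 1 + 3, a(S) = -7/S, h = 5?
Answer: -434/3 ≈ -144.67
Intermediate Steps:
A(C) = 6 (A(C) = -7 + 13 = 6)
E(g) = 4/3 (E(g) = (1 + 3)/3 = (⅓)*4 = 4/3)
N = 12 (N = 2*6 = 12)
j(k) = k²
p = -⅔ (p = -7/(-7)*(-2) + 4/3 = -7*(-⅐)*(-2) + 4/3 = 1*(-2) + 4/3 = -2 + 4/3 = -⅔ ≈ -0.66667)
p - j(N) = -⅔ - 1*12² = -⅔ - 1*144 = -⅔ - 144 = -434/3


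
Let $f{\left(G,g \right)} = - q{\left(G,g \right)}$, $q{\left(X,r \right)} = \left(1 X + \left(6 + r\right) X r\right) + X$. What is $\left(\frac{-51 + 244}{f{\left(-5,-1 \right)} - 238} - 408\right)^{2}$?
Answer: $\frac{10695075889}{64009} \approx 1.6709 \cdot 10^{5}$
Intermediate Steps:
$q{\left(X,r \right)} = 2 X + X r \left(6 + r\right)$ ($q{\left(X,r \right)} = \left(X + X \left(6 + r\right) r\right) + X = \left(X + X r \left(6 + r\right)\right) + X = 2 X + X r \left(6 + r\right)$)
$f{\left(G,g \right)} = - G \left(2 + g^{2} + 6 g\right)$
$\left(\frac{-51 + 244}{f{\left(-5,-1 \right)} - 238} - 408\right)^{2} = \left(\frac{-51 + 244}{\left(-1\right) \left(-5\right) \left(2 + \left(-1\right)^{2} + 6 \left(-1\right)\right) - 238} - 408\right)^{2} = \left(\frac{193}{\left(-1\right) \left(-5\right) \left(2 + 1 - 6\right) - 238} - 408\right)^{2} = \left(\frac{193}{\left(-1\right) \left(-5\right) \left(-3\right) - 238} - 408\right)^{2} = \left(\frac{193}{-15 - 238} - 408\right)^{2} = \left(\frac{193}{-253} - 408\right)^{2} = \left(193 \left(- \frac{1}{253}\right) - 408\right)^{2} = \left(- \frac{193}{253} - 408\right)^{2} = \left(- \frac{103417}{253}\right)^{2} = \frac{10695075889}{64009}$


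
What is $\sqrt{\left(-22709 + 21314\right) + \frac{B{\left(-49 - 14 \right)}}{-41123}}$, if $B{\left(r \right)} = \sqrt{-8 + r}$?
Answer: $\frac{\sqrt{-2359086074955 - 41123 i \sqrt{71}}}{41123} \approx 2.743 \cdot 10^{-6} - 37.35 i$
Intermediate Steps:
$\sqrt{\left(-22709 + 21314\right) + \frac{B{\left(-49 - 14 \right)}}{-41123}} = \sqrt{\left(-22709 + 21314\right) + \frac{\sqrt{-8 - 63}}{-41123}} = \sqrt{-1395 + \sqrt{-8 - 63} \left(- \frac{1}{41123}\right)} = \sqrt{-1395 + \sqrt{-71} \left(- \frac{1}{41123}\right)} = \sqrt{-1395 + i \sqrt{71} \left(- \frac{1}{41123}\right)} = \sqrt{-1395 - \frac{i \sqrt{71}}{41123}}$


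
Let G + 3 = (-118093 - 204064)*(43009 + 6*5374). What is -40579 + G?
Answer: -24243321303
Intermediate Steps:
G = -24243280724 (G = -3 + (-118093 - 204064)*(43009 + 6*5374) = -3 - 322157*(43009 + 32244) = -3 - 322157*75253 = -3 - 24243280721 = -24243280724)
-40579 + G = -40579 - 24243280724 = -24243321303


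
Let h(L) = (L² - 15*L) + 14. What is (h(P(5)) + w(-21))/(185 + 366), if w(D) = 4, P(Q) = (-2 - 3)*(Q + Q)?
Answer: 172/29 ≈ 5.9310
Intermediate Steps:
P(Q) = -10*Q
h(L) = 14 + L² - 15*L
(h(P(5)) + w(-21))/(185 + 366) = ((14 + (-10*5)² - (-150)*5) + 4)/(185 + 366) = ((14 + (-50)² - 15*(-50)) + 4)/551 = ((14 + 2500 + 750) + 4)*(1/551) = (3264 + 4)*(1/551) = 3268*(1/551) = 172/29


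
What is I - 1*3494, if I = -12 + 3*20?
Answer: -3446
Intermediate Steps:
I = 48 (I = -12 + 60 = 48)
I - 1*3494 = 48 - 1*3494 = 48 - 3494 = -3446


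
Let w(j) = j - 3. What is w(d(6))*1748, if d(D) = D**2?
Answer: 57684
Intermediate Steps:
w(j) = -3 + j
w(d(6))*1748 = (-3 + 6**2)*1748 = (-3 + 36)*1748 = 33*1748 = 57684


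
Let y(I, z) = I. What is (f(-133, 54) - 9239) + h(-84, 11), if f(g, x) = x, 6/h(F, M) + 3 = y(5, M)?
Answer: -9182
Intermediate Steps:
h(F, M) = 3 (h(F, M) = 6/(-3 + 5) = 6/2 = 6*(½) = 3)
(f(-133, 54) - 9239) + h(-84, 11) = (54 - 9239) + 3 = -9185 + 3 = -9182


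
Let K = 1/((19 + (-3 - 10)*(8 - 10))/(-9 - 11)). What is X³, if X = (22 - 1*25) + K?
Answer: -29791/729 ≈ -40.866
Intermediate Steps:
K = -4/9 (K = 1/((19 - 13*(-2))/(-20)) = 1/((19 + 26)*(-1/20)) = 1/(45*(-1/20)) = 1/(-9/4) = -4/9 ≈ -0.44444)
X = -31/9 (X = (22 - 1*25) - 4/9 = (22 - 25) - 4/9 = -3 - 4/9 = -31/9 ≈ -3.4444)
X³ = (-31/9)³ = -29791/729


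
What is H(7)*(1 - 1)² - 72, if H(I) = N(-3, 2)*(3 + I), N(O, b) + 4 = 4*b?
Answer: -72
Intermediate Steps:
N(O, b) = -4 + 4*b
H(I) = 12 + 4*I (H(I) = (-4 + 4*2)*(3 + I) = (-4 + 8)*(3 + I) = 4*(3 + I) = 12 + 4*I)
H(7)*(1 - 1)² - 72 = (12 + 4*7)*(1 - 1)² - 72 = (12 + 28)*0² - 72 = 40*0 - 72 = 0 - 72 = -72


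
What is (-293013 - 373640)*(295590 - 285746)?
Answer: -6562532132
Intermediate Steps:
(-293013 - 373640)*(295590 - 285746) = -666653*9844 = -6562532132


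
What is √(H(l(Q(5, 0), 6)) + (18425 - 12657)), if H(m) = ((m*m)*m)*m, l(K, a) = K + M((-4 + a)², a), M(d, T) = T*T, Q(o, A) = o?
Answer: √2831529 ≈ 1682.7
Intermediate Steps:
M(d, T) = T²
l(K, a) = K + a²
H(m) = m⁴ (H(m) = (m²*m)*m = m³*m = m⁴)
√(H(l(Q(5, 0), 6)) + (18425 - 12657)) = √((5 + 6²)⁴ + (18425 - 12657)) = √((5 + 36)⁴ + 5768) = √(41⁴ + 5768) = √(2825761 + 5768) = √2831529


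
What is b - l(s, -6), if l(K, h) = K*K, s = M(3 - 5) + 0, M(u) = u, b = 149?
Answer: 145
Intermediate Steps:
s = -2 (s = (3 - 5) + 0 = -2 + 0 = -2)
l(K, h) = K**2
b - l(s, -6) = 149 - 1*(-2)**2 = 149 - 1*4 = 149 - 4 = 145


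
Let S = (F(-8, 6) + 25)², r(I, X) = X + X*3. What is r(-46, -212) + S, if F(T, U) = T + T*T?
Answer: 5713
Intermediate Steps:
F(T, U) = T + T²
r(I, X) = 4*X (r(I, X) = X + 3*X = 4*X)
S = 6561 (S = (-8*(1 - 8) + 25)² = (-8*(-7) + 25)² = (56 + 25)² = 81² = 6561)
r(-46, -212) + S = 4*(-212) + 6561 = -848 + 6561 = 5713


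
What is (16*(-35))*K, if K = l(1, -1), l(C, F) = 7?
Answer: -3920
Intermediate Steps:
K = 7
(16*(-35))*K = (16*(-35))*7 = -560*7 = -3920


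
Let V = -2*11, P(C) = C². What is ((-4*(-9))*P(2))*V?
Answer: -3168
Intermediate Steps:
V = -22
((-4*(-9))*P(2))*V = (-4*(-9)*2²)*(-22) = (36*4)*(-22) = 144*(-22) = -3168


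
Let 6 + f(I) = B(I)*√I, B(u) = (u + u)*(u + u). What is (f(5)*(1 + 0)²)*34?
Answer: -204 + 3400*√5 ≈ 7398.6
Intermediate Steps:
B(u) = 4*u² (B(u) = (2*u)*(2*u) = 4*u²)
f(I) = -6 + 4*I^(5/2) (f(I) = -6 + (4*I²)*√I = -6 + 4*I^(5/2))
(f(5)*(1 + 0)²)*34 = ((-6 + 4*5^(5/2))*(1 + 0)²)*34 = ((-6 + 4*(25*√5))*1²)*34 = ((-6 + 100*√5)*1)*34 = (-6 + 100*√5)*34 = -204 + 3400*√5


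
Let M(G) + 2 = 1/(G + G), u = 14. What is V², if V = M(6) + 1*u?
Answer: 21025/144 ≈ 146.01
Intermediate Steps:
M(G) = -2 + 1/(2*G) (M(G) = -2 + 1/(G + G) = -2 + 1/(2*G))
V = 145/12 (V = (-2 + (½)/6) + 1*14 = (-2 + (½)*(⅙)) + 14 = (-2 + 1/12) + 14 = -23/12 + 14 = 145/12 ≈ 12.083)
V² = (145/12)² = 21025/144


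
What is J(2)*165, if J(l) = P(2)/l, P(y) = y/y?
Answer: 165/2 ≈ 82.500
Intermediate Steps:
P(y) = 1
J(l) = 1/l
J(2)*165 = 165/2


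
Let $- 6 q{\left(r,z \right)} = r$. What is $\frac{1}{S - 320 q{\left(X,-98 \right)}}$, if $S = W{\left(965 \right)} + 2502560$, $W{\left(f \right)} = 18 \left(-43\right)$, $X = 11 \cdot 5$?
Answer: $\frac{3}{7514158} \approx 3.9925 \cdot 10^{-7}$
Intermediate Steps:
$X = 55$
$q{\left(r,z \right)} = - \frac{r}{6}$
$W{\left(f \right)} = -774$
$S = 2501786$ ($S = -774 + 2502560 = 2501786$)
$\frac{1}{S - 320 q{\left(X,-98 \right)}} = \frac{1}{2501786 - 320 \left(\left(- \frac{1}{6}\right) 55\right)} = \frac{1}{2501786 - - \frac{8800}{3}} = \frac{1}{2501786 + \frac{8800}{3}} = \frac{1}{\frac{7514158}{3}} = \frac{3}{7514158}$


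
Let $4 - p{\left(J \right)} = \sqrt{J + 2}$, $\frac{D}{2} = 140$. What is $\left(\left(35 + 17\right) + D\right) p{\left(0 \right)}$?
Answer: $1328 - 332 \sqrt{2} \approx 858.48$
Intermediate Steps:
$D = 280$ ($D = 2 \cdot 140 = 280$)
$p{\left(J \right)} = 4 - \sqrt{2 + J}$ ($p{\left(J \right)} = 4 - \sqrt{J + 2} = 4 - \sqrt{2 + J}$)
$\left(\left(35 + 17\right) + D\right) p{\left(0 \right)} = \left(\left(35 + 17\right) + 280\right) \left(4 - \sqrt{2 + 0}\right) = \left(52 + 280\right) \left(4 - \sqrt{2}\right) = 332 \left(4 - \sqrt{2}\right) = 1328 - 332 \sqrt{2}$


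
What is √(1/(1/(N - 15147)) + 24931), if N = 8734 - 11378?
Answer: 2*√1785 ≈ 84.499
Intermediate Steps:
N = -2644
√(1/(1/(N - 15147)) + 24931) = √(1/(1/(-2644 - 15147)) + 24931) = √(1/(1/(-17791)) + 24931) = √(1/(-1/17791) + 24931) = √(-17791 + 24931) = √7140 = 2*√1785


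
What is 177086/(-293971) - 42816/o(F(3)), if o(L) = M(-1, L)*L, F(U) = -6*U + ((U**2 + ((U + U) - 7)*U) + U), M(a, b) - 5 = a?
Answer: 1048357270/881913 ≈ 1188.7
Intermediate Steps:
M(a, b) = 5 + a
F(U) = U**2 - 5*U + U*(-7 + 2*U) (F(U) = -6*U + ((U**2 + (2*U - 7)*U) + U) = -6*U + ((U**2 + (-7 + 2*U)*U) + U) = -6*U + ((U**2 + U*(-7 + 2*U)) + U) = -6*U + (U + U**2 + U*(-7 + 2*U)) = U**2 - 5*U + U*(-7 + 2*U))
o(L) = 4*L (o(L) = (5 - 1)*L = 4*L)
177086/(-293971) - 42816/o(F(3)) = 177086/(-293971) - 42816*1/(36*(-4 + 3)) = 177086*(-1/293971) - 42816/(4*(3*3*(-1))) = -177086/293971 - 42816/(4*(-9)) = -177086/293971 - 42816/(-36) = -177086/293971 - 42816*(-1/36) = -177086/293971 + 3568/3 = 1048357270/881913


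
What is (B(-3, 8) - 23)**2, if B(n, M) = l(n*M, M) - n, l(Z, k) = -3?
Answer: 529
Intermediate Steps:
B(n, M) = -3 - n
(B(-3, 8) - 23)**2 = ((-3 - 1*(-3)) - 23)**2 = ((-3 + 3) - 23)**2 = (0 - 23)**2 = (-23)**2 = 529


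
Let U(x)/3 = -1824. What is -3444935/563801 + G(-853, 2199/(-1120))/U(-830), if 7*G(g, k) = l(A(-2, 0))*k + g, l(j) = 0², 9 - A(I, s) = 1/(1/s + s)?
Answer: -2683140163/440731296 ≈ -6.0879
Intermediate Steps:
A(I, s) = 9 - 1/(s + 1/s) (A(I, s) = 9 - 1/(1/s + s) = 9 - 1/(s + 1/s))
l(j) = 0
U(x) = -5472 (U(x) = 3*(-1824) = -5472)
G(g, k) = g/7 (G(g, k) = (0*k + g)/7 = (0 + g)/7 = g/7)
-3444935/563801 + G(-853, 2199/(-1120))/U(-830) = -3444935/563801 + ((⅐)*(-853))/(-5472) = -3444935*1/563801 - 853/7*(-1/5472) = -3444935/563801 + 853/38304 = -2683140163/440731296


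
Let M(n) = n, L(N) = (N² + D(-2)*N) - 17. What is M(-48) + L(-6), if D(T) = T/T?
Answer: -35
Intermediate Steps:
D(T) = 1
L(N) = -17 + N + N² (L(N) = (N² + 1*N) - 17 = (N² + N) - 17 = (N + N²) - 17 = -17 + N + N²)
M(-48) + L(-6) = -48 + (-17 - 6 + (-6)²) = -48 + (-17 - 6 + 36) = -48 + 13 = -35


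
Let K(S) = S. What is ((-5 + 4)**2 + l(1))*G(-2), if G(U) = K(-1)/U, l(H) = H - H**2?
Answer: 1/2 ≈ 0.50000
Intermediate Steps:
G(U) = -1/U
((-5 + 4)**2 + l(1))*G(-2) = ((-5 + 4)**2 + 1*(1 - 1*1))*(-1/(-2)) = ((-1)**2 + 1*(1 - 1))*(-1*(-1/2)) = (1 + 1*0)*(1/2) = (1 + 0)*(1/2) = 1*(1/2) = 1/2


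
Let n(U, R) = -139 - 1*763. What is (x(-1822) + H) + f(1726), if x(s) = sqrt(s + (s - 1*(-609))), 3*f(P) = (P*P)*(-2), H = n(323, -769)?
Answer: -5960858/3 + I*sqrt(3035) ≈ -1.987e+6 + 55.091*I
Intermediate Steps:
n(U, R) = -902 (n(U, R) = -139 - 763 = -902)
H = -902
f(P) = -2*P**2/3 (f(P) = ((P*P)*(-2))/3 = (P**2*(-2))/3 = (-2*P**2)/3 = -2*P**2/3)
x(s) = sqrt(609 + 2*s) (x(s) = sqrt(s + (s + 609)) = sqrt(s + (609 + s)) = sqrt(609 + 2*s))
(x(-1822) + H) + f(1726) = (sqrt(609 + 2*(-1822)) - 902) - 2/3*1726**2 = (sqrt(609 - 3644) - 902) - 2/3*2979076 = (sqrt(-3035) - 902) - 5958152/3 = (I*sqrt(3035) - 902) - 5958152/3 = (-902 + I*sqrt(3035)) - 5958152/3 = -5960858/3 + I*sqrt(3035)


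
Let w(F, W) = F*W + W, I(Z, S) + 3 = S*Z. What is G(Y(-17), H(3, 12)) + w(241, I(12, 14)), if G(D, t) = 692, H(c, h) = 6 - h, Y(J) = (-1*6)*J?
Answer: 40622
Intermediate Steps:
Y(J) = -6*J
I(Z, S) = -3 + S*Z
w(F, W) = W + F*W
G(Y(-17), H(3, 12)) + w(241, I(12, 14)) = 692 + (-3 + 14*12)*(1 + 241) = 692 + (-3 + 168)*242 = 692 + 165*242 = 692 + 39930 = 40622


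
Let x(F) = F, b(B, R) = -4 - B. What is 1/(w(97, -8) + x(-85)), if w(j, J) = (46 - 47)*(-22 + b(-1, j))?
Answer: -1/60 ≈ -0.016667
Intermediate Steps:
w(j, J) = 25 (w(j, J) = (46 - 47)*(-22 + (-4 - 1*(-1))) = -(-22 + (-4 + 1)) = -(-22 - 3) = -1*(-25) = 25)
1/(w(97, -8) + x(-85)) = 1/(25 - 85) = 1/(-60) = -1/60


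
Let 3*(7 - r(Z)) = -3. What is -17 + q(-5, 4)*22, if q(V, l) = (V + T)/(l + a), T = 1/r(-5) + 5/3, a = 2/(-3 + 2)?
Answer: -1255/24 ≈ -52.292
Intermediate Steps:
r(Z) = 8 (r(Z) = 7 - 1/3*(-3) = 7 + 1 = 8)
a = -2 (a = 2/(-1) = 2*(-1) = -2)
T = 43/24 (T = 1/8 + 5/3 = 43/24 ≈ 1.7917)
q(V, l) = (43/24 + V)/(-2 + l) (q(V, l) = (V + 43/24)/(l - 2) = (43/24 + V)/(-2 + l))
-17 + q(-5, 4)*22 = -17 + ((43/24 - 5)/(-2 + 4))*22 = -17 + (-77/24/2)*22 = -17 + ((1/2)*(-77/24))*22 = -17 - 77/48*22 = -17 - 847/24 = -1255/24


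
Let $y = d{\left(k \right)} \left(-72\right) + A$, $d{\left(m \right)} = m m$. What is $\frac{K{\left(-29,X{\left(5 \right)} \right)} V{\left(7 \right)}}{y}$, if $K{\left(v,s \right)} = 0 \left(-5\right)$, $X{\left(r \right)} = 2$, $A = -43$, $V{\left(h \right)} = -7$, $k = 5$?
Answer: $0$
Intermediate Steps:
$d{\left(m \right)} = m^{2}$
$K{\left(v,s \right)} = 0$
$y = -1843$ ($y = 5^{2} \left(-72\right) - 43 = 25 \left(-72\right) - 43 = -1800 - 43 = -1843$)
$\frac{K{\left(-29,X{\left(5 \right)} \right)} V{\left(7 \right)}}{y} = \frac{0 \left(-7\right)}{-1843} = 0 \left(- \frac{1}{1843}\right) = 0$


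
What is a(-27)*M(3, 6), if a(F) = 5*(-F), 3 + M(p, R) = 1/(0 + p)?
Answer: -360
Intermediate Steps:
M(p, R) = -3 + 1/p (M(p, R) = -3 + 1/(0 + p) = -3 + 1/p)
a(F) = -5*F
a(-27)*M(3, 6) = (-5*(-27))*(-3 + 1/3) = 135*(-3 + ⅓) = 135*(-8/3) = -360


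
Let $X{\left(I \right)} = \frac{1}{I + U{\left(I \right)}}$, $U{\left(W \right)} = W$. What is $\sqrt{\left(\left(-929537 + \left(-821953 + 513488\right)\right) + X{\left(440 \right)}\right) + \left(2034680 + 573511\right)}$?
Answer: $\frac{\sqrt{66317147655}}{220} \approx 1170.6$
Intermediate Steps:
$X{\left(I \right)} = \frac{1}{2 I}$ ($X{\left(I \right)} = \frac{1}{I + I} = \frac{1}{2 I}$)
$\sqrt{\left(\left(-929537 + \left(-821953 + 513488\right)\right) + X{\left(440 \right)}\right) + \left(2034680 + 573511\right)} = \sqrt{\left(\left(-929537 + \left(-821953 + 513488\right)\right) + \frac{1}{2 \cdot 440}\right) + \left(2034680 + 573511\right)} = \sqrt{\left(\left(-929537 - 308465\right) + \frac{1}{2} \cdot \frac{1}{440}\right) + 2608191} = \sqrt{\left(-1238002 + \frac{1}{880}\right) + 2608191} = \sqrt{- \frac{1089441759}{880} + 2608191} = \sqrt{\frac{1205766321}{880}} = \frac{\sqrt{66317147655}}{220}$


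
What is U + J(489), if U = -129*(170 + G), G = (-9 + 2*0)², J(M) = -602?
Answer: -32981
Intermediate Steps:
G = 81 (G = (-9 + 0)² = (-9)² = 81)
U = -32379 (U = -129*(170 + 81) = -129*251 = -32379)
U + J(489) = -32379 - 602 = -32981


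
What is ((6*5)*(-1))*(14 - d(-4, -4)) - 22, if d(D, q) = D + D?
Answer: -682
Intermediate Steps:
d(D, q) = 2*D
((6*5)*(-1))*(14 - d(-4, -4)) - 22 = ((6*5)*(-1))*(14 - 2*(-4)) - 22 = (30*(-1))*(14 - 1*(-8)) - 22 = -30*(14 + 8) - 22 = -30*22 - 22 = -660 - 22 = -682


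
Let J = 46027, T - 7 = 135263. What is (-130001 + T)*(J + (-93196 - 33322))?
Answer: -424107079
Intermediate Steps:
T = 135270 (T = 7 + 135263 = 135270)
(-130001 + T)*(J + (-93196 - 33322)) = (-130001 + 135270)*(46027 + (-93196 - 33322)) = 5269*(46027 - 126518) = 5269*(-80491) = -424107079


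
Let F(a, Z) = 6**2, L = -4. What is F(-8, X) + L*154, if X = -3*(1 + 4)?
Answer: -580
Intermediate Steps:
X = -15 (X = -3*5 = -15)
F(a, Z) = 36
F(-8, X) + L*154 = 36 - 4*154 = 36 - 616 = -580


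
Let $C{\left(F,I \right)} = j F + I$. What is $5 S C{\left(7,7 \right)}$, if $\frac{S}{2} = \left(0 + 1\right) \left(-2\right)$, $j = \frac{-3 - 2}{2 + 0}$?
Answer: $210$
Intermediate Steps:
$j = - \frac{5}{2} \approx -2.5$
$S = -4$ ($S = 2 \left(0 + 1\right) \left(-2\right) = 2 \cdot 1 \left(-2\right) = 2 \left(-2\right) = -4$)
$C{\left(F,I \right)} = I - \frac{5 F}{2}$ ($C{\left(F,I \right)} = - \frac{5 F}{2} + I = I - \frac{5 F}{2}$)
$5 S C{\left(7,7 \right)} = 5 \left(-4\right) \left(7 - \frac{35}{2}\right) = - 20 \left(7 - \frac{35}{2}\right) = \left(-20\right) \left(- \frac{21}{2}\right) = 210$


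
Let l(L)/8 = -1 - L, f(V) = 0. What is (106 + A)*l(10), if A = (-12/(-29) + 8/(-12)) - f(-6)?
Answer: -809600/87 ≈ -9305.8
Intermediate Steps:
l(L) = -8 - 8*L (l(L) = 8*(-1 - L) = -8 - 8*L)
A = -22/87 (A = (-12/(-29) + 8/(-12)) - 1*0 = (-12*(-1/29) + 8*(-1/12)) + 0 = (12/29 - ⅔) + 0 = -22/87 + 0 = -22/87 ≈ -0.25287)
(106 + A)*l(10) = (106 - 22/87)*(-8 - 8*10) = 9200*(-8 - 80)/87 = (9200/87)*(-88) = -809600/87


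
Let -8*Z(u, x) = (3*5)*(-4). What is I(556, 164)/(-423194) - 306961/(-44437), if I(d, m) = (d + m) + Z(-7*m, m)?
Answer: 259743451033/37610943556 ≈ 6.9061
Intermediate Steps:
Z(u, x) = 15/2 (Z(u, x) = -3*5*(-4)/8 = -15*(-4)/8 = -1/8*(-60) = 15/2)
I(d, m) = 15/2 + d + m (I(d, m) = (d + m) + 15/2 = 15/2 + d + m)
I(556, 164)/(-423194) - 306961/(-44437) = (15/2 + 556 + 164)/(-423194) - 306961/(-44437) = (1455/2)*(-1/423194) - 306961*(-1/44437) = -1455/846388 + 306961/44437 = 259743451033/37610943556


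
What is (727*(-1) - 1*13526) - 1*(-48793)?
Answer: 34540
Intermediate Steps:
(727*(-1) - 1*13526) - 1*(-48793) = (-727 - 13526) + 48793 = -14253 + 48793 = 34540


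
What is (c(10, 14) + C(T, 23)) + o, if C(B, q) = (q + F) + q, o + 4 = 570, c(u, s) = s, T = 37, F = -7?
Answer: 619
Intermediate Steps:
o = 566 (o = -4 + 570 = 566)
C(B, q) = -7 + 2*q (C(B, q) = (q - 7) + q = (-7 + q) + q = -7 + 2*q)
(c(10, 14) + C(T, 23)) + o = (14 + (-7 + 2*23)) + 566 = (14 + (-7 + 46)) + 566 = (14 + 39) + 566 = 53 + 566 = 619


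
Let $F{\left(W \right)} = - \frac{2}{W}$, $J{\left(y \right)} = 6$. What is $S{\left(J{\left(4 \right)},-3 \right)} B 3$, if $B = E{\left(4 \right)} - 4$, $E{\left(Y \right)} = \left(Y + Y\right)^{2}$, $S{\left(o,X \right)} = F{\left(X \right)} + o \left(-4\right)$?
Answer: $-4200$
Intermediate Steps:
$S{\left(o,X \right)} = - 4 o - \frac{2}{X}$ ($S{\left(o,X \right)} = - \frac{2}{X} + o \left(-4\right) = - \frac{2}{X} - 4 o = - 4 o - \frac{2}{X}$)
$E{\left(Y \right)} = 4 Y^{2}$ ($E{\left(Y \right)} = \left(2 Y\right)^{2} = 4 Y^{2}$)
$B = 60$ ($B = 4 \cdot 4^{2} - 4 = 4 \cdot 16 - 4 = 64 - 4 = 60$)
$S{\left(J{\left(4 \right)},-3 \right)} B 3 = \left(\left(-4\right) 6 - \frac{2}{-3}\right) 60 \cdot 3 = \left(-24 - - \frac{2}{3}\right) 60 \cdot 3 = \left(-24 + \frac{2}{3}\right) 60 \cdot 3 = \left(- \frac{70}{3}\right) 60 \cdot 3 = \left(-1400\right) 3 = -4200$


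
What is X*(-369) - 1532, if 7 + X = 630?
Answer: -231419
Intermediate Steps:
X = 623 (X = -7 + 630 = 623)
X*(-369) - 1532 = 623*(-369) - 1532 = -229887 - 1532 = -231419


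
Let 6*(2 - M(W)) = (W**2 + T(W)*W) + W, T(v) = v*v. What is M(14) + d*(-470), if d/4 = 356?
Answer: -2009311/3 ≈ -6.6977e+5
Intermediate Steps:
d = 1424 (d = 4*356 = 1424)
T(v) = v**2
M(W) = 2 - W/6 - W**2/6 - W**3/6 (M(W) = 2 - ((W**2 + W**2*W) + W)/6 = 2 - ((W**2 + W**3) + W)/6 = 2 - (W + W**2 + W**3)/6 = 2 + (-W/6 - W**2/6 - W**3/6) = 2 - W/6 - W**2/6 - W**3/6)
M(14) + d*(-470) = (2 - 1/6*14 - 1/6*14**2 - 1/6*14**3) + 1424*(-470) = (2 - 7/3 - 1/6*196 - 1/6*2744) - 669280 = (2 - 7/3 - 98/3 - 1372/3) - 669280 = -1471/3 - 669280 = -2009311/3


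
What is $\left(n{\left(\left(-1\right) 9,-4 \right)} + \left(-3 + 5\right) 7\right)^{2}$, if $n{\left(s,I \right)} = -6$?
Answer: $64$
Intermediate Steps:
$\left(n{\left(\left(-1\right) 9,-4 \right)} + \left(-3 + 5\right) 7\right)^{2} = \left(-6 + \left(-3 + 5\right) 7\right)^{2} = \left(-6 + 2 \cdot 7\right)^{2} = \left(-6 + 14\right)^{2} = 8^{2} = 64$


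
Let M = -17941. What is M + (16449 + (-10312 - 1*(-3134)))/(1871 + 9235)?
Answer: -199243475/11106 ≈ -17940.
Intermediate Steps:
M + (16449 + (-10312 - 1*(-3134)))/(1871 + 9235) = -17941 + (16449 + (-10312 - 1*(-3134)))/(1871 + 9235) = -17941 + (16449 + (-10312 + 3134))/11106 = -17941 + (16449 - 7178)*(1/11106) = -17941 + 9271*(1/11106) = -17941 + 9271/11106 = -199243475/11106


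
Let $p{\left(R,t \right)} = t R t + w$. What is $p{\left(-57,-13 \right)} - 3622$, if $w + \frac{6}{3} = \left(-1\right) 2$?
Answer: $-13259$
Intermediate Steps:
$w = -4$ ($w = -2 - 2 = -4$)
$p{\left(R,t \right)} = -4 + R t^{2}$ ($p{\left(R,t \right)} = t R t - 4 = R t t - 4 = R t^{2} - 4 = -4 + R t^{2}$)
$p{\left(-57,-13 \right)} - 3622 = \left(-4 - 57 \left(-13\right)^{2}\right) - 3622 = \left(-4 - 9633\right) - 3622 = -9637 - 3622 = -13259$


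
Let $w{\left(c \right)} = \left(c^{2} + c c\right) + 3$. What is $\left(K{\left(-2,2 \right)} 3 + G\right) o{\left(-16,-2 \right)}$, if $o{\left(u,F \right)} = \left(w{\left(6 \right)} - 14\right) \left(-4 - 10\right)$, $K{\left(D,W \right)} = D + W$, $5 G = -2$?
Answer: $\frac{1708}{5} \approx 341.6$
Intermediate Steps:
$G = - \frac{2}{5}$ ($G = \frac{1}{5} \left(-2\right) = - \frac{2}{5} \approx -0.4$)
$w{\left(c \right)} = 3 + 2 c^{2}$ ($w{\left(c \right)} = \left(c^{2} + c^{2}\right) + 3 = 2 c^{2} + 3 = 3 + 2 c^{2}$)
$o{\left(u,F \right)} = -854$ ($o{\left(u,F \right)} = \left(\left(3 + 2 \cdot 6^{2}\right) - 14\right) \left(-4 - 10\right) = \left(\left(3 + 2 \cdot 36\right) - 14\right) \left(-14\right) = \left(\left(3 + 72\right) - 14\right) \left(-14\right) = \left(75 - 14\right) \left(-14\right) = 61 \left(-14\right) = -854$)
$\left(K{\left(-2,2 \right)} 3 + G\right) o{\left(-16,-2 \right)} = \left(\left(-2 + 2\right) 3 - \frac{2}{5}\right) \left(-854\right) = \left(0 \cdot 3 - \frac{2}{5}\right) \left(-854\right) = \left(0 - \frac{2}{5}\right) \left(-854\right) = \left(- \frac{2}{5}\right) \left(-854\right) = \frac{1708}{5}$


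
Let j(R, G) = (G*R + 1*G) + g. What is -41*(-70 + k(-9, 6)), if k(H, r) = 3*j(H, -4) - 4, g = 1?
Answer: -1025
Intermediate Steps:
j(R, G) = 1 + G + G*R (j(R, G) = (G*R + 1*G) + 1 = (G*R + G) + 1 = (G + G*R) + 1 = 1 + G + G*R)
k(H, r) = -13 - 12*H (k(H, r) = 3*(1 - 4 - 4*H) - 4 = 3*(-3 - 4*H) - 4 = (-9 - 12*H) - 4 = -13 - 12*H)
-41*(-70 + k(-9, 6)) = -41*(-70 + (-13 - 12*(-9))) = -41*(-70 + (-13 + 108)) = -41*(-70 + 95) = -41*25 = -1025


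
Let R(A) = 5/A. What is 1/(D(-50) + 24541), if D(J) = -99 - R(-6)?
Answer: 6/146657 ≈ 4.0912e-5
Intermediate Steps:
D(J) = -589/6 (D(J) = -99 - 5/(-6) = -99 - 5*(-1)/6 = -99 - 1*(-⅚) = -99 + ⅚ = -589/6)
1/(D(-50) + 24541) = 1/(-589/6 + 24541) = 1/(146657/6) = 6/146657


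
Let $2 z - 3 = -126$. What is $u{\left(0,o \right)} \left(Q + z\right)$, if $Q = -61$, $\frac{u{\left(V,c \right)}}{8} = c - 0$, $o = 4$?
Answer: $-3920$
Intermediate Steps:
$u{\left(V,c \right)} = 8 c$ ($u{\left(V,c \right)} = 8 \left(c - 0\right) = 8 \left(c + 0\right) = 8 c$)
$z = - \frac{123}{2}$ ($z = \frac{3}{2} + \frac{1}{2} \left(-126\right) = \frac{3}{2} - 63 = - \frac{123}{2} \approx -61.5$)
$u{\left(0,o \right)} \left(Q + z\right) = 8 \cdot 4 \left(-61 - \frac{123}{2}\right) = 32 \left(- \frac{245}{2}\right) = -3920$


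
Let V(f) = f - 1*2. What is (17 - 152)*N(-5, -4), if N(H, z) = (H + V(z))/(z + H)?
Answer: -165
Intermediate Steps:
V(f) = -2 + f (V(f) = f - 2 = -2 + f)
N(H, z) = (-2 + H + z)/(H + z) (N(H, z) = (H + (-2 + z))/(z + H) = (-2 + H + z)/(H + z))
(17 - 152)*N(-5, -4) = (17 - 152)*((-2 - 5 - 4)/(-5 - 4)) = -135*(-11)/(-9) = -(-15)*(-11) = -135*11/9 = -165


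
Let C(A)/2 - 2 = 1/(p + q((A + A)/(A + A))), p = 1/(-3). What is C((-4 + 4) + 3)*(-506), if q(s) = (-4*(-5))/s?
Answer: -122452/59 ≈ -2075.5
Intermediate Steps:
p = -⅓ (p = 1*(-⅓) = -⅓ ≈ -0.33333)
q(s) = 20/s
C(A) = 242/59 (C(A) = 4 + 2/(-⅓ + 20/(((A + A)/(A + A)))) = 4 + 2/(-⅓ + 20/(((2*A)/((2*A))))) = 4 + 2/(-⅓ + 20/(((2*A)*(1/(2*A))))) = 4 + 2/(-⅓ + 20/1) = 4 + 2/(-⅓ + 20*1) = 4 + 2/(-⅓ + 20) = 4 + 2/(59/3) = 4 + 2*(3/59) = 4 + 6/59 = 242/59)
C((-4 + 4) + 3)*(-506) = (242/59)*(-506) = -122452/59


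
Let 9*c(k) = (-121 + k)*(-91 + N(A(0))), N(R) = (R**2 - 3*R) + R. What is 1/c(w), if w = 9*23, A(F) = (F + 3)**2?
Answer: -9/2408 ≈ -0.0037375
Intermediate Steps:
A(F) = (3 + F)**2
N(R) = R**2 - 2*R
w = 207
c(k) = 3388/9 - 28*k/9 (c(k) = ((-121 + k)*(-91 + (3 + 0)**2*(-2 + (3 + 0)**2)))/9 = ((-121 + k)*(-91 + 3**2*(-2 + 3**2)))/9 = ((-121 + k)*(-91 + 9*(-2 + 9)))/9 = ((-121 + k)*(-91 + 9*7))/9 = ((-121 + k)*(-91 + 63))/9 = ((-121 + k)*(-28))/9 = (3388 - 28*k)/9 = 3388/9 - 28*k/9)
1/c(w) = 1/(3388/9 - 28/9*207) = 1/(3388/9 - 644) = 1/(-2408/9) = -9/2408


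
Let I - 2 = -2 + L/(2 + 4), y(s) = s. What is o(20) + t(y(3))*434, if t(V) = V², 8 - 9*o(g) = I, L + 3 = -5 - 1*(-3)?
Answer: 210977/54 ≈ 3907.0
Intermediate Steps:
L = -5 (L = -3 + (-5 - 1*(-3)) = -3 + (-5 + 3) = -3 - 2 = -5)
I = -⅚ (I = 2 + (-2 - 5/(2 + 4)) = 2 + (-2 - 5/6) = 2 + (-2 + (⅙)*(-5)) = 2 + (-2 - ⅚) = 2 - 17/6 = -⅚ ≈ -0.83333)
o(g) = 53/54 (o(g) = 8/9 - ⅑*(-⅚) = 8/9 + 5/54 = 53/54)
o(20) + t(y(3))*434 = 53/54 + 3²*434 = 53/54 + 9*434 = 53/54 + 3906 = 210977/54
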